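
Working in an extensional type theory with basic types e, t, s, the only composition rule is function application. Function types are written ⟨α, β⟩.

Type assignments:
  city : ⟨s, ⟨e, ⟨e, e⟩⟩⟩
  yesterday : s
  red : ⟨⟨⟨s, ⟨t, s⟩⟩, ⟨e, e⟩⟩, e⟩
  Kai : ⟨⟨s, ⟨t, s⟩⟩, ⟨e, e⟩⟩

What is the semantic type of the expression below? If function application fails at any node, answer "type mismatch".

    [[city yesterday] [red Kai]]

[city yesterday] — city of type ⟨s, ⟨e, ⟨e, e⟩⟩⟩ combines with yesterday of type s: type ⟨e, ⟨e, e⟩⟩.
[red Kai] — red of type ⟨⟨⟨s, ⟨t, s⟩⟩, ⟨e, e⟩⟩, e⟩ combines with Kai of type ⟨⟨s, ⟨t, s⟩⟩, ⟨e, e⟩⟩: type e.
[[city yesterday] [red Kai]] — [city yesterday] of type ⟨e, ⟨e, e⟩⟩ combines with [red Kai] of type e: type ⟨e, e⟩.

⟨e, e⟩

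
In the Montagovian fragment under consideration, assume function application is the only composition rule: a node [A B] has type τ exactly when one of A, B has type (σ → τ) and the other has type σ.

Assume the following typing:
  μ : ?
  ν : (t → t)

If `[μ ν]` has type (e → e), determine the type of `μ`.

[μ ν] is required to be (e → e). ν : (t → t) cannot yield (e → e) as functor, so μ : ((t → t) → (e → e)).

((t → t) → (e → e))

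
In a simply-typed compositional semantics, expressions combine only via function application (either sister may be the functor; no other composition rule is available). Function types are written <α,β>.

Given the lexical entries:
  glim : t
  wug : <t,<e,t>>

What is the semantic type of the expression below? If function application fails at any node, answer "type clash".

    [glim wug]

<e,t>

[glim wug]: <t,<e,t>> applied to t yields <e,t>.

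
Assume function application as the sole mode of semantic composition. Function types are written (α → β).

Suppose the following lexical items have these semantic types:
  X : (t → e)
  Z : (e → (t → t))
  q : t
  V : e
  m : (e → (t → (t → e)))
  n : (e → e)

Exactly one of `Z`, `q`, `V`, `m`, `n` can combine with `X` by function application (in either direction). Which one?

Z : (e → (t → t)) — does not combine with X.
q — combines: X : (t → e) takes q : t as argument, giving e.
V : e — does not combine with X.
m : (e → (t → (t → e))) — does not combine with X.
n : (e → e) — does not combine with X.

q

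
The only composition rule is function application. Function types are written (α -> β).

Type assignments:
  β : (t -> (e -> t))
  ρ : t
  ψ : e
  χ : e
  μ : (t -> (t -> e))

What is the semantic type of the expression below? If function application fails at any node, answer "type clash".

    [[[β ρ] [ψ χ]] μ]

type clash

[β ρ]: (t -> (e -> t)) applied to t yields (e -> t).
At [ψ χ]: neither e nor e can take the other as argument; the node is ill-typed.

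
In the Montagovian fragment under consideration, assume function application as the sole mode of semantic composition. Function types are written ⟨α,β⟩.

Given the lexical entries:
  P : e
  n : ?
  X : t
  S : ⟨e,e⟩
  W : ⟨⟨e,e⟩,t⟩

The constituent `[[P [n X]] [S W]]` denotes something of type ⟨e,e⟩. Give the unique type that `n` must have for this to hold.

⟨t,⟨e,⟨t,⟨e,e⟩⟩⟩⟩

[[P [n X]] [S W]] is required to be ⟨e,e⟩. [S W] : t cannot yield ⟨e,e⟩ as functor, so [P [n X]] : ⟨t,⟨e,e⟩⟩.
[P [n X]] is required to be ⟨t,⟨e,e⟩⟩. P : e cannot yield ⟨t,⟨e,e⟩⟩ as functor, so [n X] : ⟨e,⟨t,⟨e,e⟩⟩⟩.
[n X] is required to be ⟨e,⟨t,⟨e,e⟩⟩⟩. X : t cannot yield ⟨e,⟨t,⟨e,e⟩⟩⟩ as functor, so n : ⟨t,⟨e,⟨t,⟨e,e⟩⟩⟩⟩.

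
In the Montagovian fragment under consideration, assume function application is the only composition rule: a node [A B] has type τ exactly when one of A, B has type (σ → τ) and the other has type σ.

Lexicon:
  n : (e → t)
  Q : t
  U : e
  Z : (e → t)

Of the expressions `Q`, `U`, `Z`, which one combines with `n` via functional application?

Q : t — neither side's domain matches the other.
U — combines: n : (e → t) takes U : e as argument, giving t.
Z : (e → t) — neither side's domain matches the other.

U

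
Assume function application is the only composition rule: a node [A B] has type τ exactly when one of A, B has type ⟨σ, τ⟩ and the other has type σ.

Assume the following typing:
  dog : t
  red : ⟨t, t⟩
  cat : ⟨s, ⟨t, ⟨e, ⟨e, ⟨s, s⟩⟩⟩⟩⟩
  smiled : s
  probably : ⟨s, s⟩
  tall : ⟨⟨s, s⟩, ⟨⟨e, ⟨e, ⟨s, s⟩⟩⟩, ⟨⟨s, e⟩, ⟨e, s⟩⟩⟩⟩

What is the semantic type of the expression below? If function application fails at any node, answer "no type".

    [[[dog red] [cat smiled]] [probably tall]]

[dog red]: functor red : ⟨t, t⟩, argument dog : t; result t.
[cat smiled]: functor cat : ⟨s, ⟨t, ⟨e, ⟨e, ⟨s, s⟩⟩⟩⟩⟩, argument smiled : s; result ⟨t, ⟨e, ⟨e, ⟨s, s⟩⟩⟩⟩.
[[dog red] [cat smiled]]: functor [cat smiled] : ⟨t, ⟨e, ⟨e, ⟨s, s⟩⟩⟩⟩, argument [dog red] : t; result ⟨e, ⟨e, ⟨s, s⟩⟩⟩.
[probably tall]: functor tall : ⟨⟨s, s⟩, ⟨⟨e, ⟨e, ⟨s, s⟩⟩⟩, ⟨⟨s, e⟩, ⟨e, s⟩⟩⟩⟩, argument probably : ⟨s, s⟩; result ⟨⟨e, ⟨e, ⟨s, s⟩⟩⟩, ⟨⟨s, e⟩, ⟨e, s⟩⟩⟩.
[[[dog red] [cat smiled]] [probably tall]]: functor [probably tall] : ⟨⟨e, ⟨e, ⟨s, s⟩⟩⟩, ⟨⟨s, e⟩, ⟨e, s⟩⟩⟩, argument [[dog red] [cat smiled]] : ⟨e, ⟨e, ⟨s, s⟩⟩⟩; result ⟨⟨s, e⟩, ⟨e, s⟩⟩.

⟨⟨s, e⟩, ⟨e, s⟩⟩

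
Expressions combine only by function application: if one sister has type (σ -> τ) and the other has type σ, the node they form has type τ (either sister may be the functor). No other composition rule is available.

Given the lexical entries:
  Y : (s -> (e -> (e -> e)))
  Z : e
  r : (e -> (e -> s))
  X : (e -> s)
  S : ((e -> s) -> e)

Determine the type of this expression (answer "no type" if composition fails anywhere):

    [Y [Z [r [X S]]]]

(e -> (e -> e))

At [X S], S : ((e -> s) -> e) takes X : (e -> s), giving e.
At [r [X S]], r : (e -> (e -> s)) takes [X S] : e, giving (e -> s).
At [Z [r [X S]]], [r [X S]] : (e -> s) takes Z : e, giving s.
At [Y [Z [r [X S]]]], Y : (s -> (e -> (e -> e))) takes [Z [r [X S]]] : s, giving (e -> (e -> e)).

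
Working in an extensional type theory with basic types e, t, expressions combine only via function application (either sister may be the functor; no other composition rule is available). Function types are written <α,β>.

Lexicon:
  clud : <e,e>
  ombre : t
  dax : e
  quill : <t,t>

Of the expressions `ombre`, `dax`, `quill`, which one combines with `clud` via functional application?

ombre : t — clud needs e; ombre needs nothing (atomic); neither fits.
dax — combines: clud : <e,e> takes dax : e as argument, giving e.
quill : <t,t> — clud needs e; quill needs t; neither fits.

dax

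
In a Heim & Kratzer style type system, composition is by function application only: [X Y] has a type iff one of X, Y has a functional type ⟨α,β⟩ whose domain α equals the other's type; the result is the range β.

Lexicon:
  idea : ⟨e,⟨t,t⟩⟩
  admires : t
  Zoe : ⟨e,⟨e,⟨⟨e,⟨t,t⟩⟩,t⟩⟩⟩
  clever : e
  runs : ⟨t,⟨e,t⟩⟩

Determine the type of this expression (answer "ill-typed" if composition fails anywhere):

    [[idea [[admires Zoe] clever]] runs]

ill-typed

At [admires Zoe]: neither t nor ⟨e,⟨e,⟨⟨e,⟨t,t⟩⟩,t⟩⟩⟩ can take the other as argument; the node is ill-typed.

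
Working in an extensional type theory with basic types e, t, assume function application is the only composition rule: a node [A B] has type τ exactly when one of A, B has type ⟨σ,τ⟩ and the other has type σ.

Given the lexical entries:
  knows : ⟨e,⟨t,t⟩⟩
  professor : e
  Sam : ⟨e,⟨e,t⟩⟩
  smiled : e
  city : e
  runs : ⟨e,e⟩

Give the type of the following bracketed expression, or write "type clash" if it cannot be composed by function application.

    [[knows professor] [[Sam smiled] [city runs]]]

t

[knows professor]: knows is ⟨e,⟨t,t⟩⟩, professor is e; result ⟨t,t⟩.
[Sam smiled]: Sam is ⟨e,⟨e,t⟩⟩, smiled is e; result ⟨e,t⟩.
[city runs]: runs is ⟨e,e⟩, city is e; result e.
[[Sam smiled] [city runs]]: [Sam smiled] is ⟨e,t⟩, [city runs] is e; result t.
[[knows professor] [[Sam smiled] [city runs]]]: [knows professor] is ⟨t,t⟩, [[Sam smiled] [city runs]] is t; result t.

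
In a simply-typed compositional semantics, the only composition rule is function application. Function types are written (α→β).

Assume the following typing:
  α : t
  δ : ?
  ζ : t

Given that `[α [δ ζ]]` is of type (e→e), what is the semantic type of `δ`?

(t→(t→(e→e)))

[α [δ ζ]] must have type (e→e). The sister α has type t; that is not a function onto (e→e), so [δ ζ] must be the functor, of type (t→(e→e)).
[δ ζ] must have type (t→(e→e)). The sister ζ has type t; that is not a function onto (t→(e→e)), so δ must be the functor, of type (t→(t→(e→e))).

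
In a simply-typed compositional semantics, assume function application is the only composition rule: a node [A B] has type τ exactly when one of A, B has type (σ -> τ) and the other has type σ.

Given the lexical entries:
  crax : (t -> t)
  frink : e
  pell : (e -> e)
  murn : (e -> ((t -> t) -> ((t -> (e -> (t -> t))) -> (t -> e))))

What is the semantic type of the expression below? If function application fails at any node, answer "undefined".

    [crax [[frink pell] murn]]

[frink pell]: pell is (e -> e), frink is e; result e.
[[frink pell] murn]: murn is (e -> ((t -> t) -> ((t -> (e -> (t -> t))) -> (t -> e)))), [frink pell] is e; result ((t -> t) -> ((t -> (e -> (t -> t))) -> (t -> e))).
[crax [[frink pell] murn]]: [[frink pell] murn] is ((t -> t) -> ((t -> (e -> (t -> t))) -> (t -> e))), crax is (t -> t); result ((t -> (e -> (t -> t))) -> (t -> e)).

((t -> (e -> (t -> t))) -> (t -> e))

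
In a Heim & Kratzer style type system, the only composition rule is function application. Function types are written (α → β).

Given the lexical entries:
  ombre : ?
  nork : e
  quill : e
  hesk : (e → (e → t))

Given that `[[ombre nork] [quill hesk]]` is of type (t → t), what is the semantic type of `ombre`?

At [[ombre nork] [quill hesk]] (required: (t → t)): [quill hesk] is (e → t), which is not a function with range (t → t); hence [ombre nork] is the functor — type ((e → t) → (t → t)).
At [ombre nork] (required: ((e → t) → (t → t))): nork is e, which is not a function with range ((e → t) → (t → t)); hence ombre is the functor — type (e → ((e → t) → (t → t))).

(e → ((e → t) → (t → t)))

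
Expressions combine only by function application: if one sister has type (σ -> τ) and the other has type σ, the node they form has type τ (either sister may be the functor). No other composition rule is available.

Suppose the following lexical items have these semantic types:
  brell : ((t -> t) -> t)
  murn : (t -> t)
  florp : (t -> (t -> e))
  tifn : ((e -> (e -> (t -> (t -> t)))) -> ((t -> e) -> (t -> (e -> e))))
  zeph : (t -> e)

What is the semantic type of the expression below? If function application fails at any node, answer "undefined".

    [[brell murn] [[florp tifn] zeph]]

undefined

[brell murn]: functor brell : ((t -> t) -> t), argument murn : (t -> t); result t.
At [florp tifn]: neither (t -> (t -> e)) nor ((e -> (e -> (t -> (t -> t)))) -> ((t -> e) -> (t -> (e -> e)))) can take the other as argument; the node is ill-typed.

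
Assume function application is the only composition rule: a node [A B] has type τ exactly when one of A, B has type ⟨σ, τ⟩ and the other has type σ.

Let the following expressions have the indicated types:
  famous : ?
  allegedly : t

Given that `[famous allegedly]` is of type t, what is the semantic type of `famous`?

[famous allegedly] is required to be t. allegedly : t cannot yield t as functor, so famous : ⟨t, t⟩.

⟨t, t⟩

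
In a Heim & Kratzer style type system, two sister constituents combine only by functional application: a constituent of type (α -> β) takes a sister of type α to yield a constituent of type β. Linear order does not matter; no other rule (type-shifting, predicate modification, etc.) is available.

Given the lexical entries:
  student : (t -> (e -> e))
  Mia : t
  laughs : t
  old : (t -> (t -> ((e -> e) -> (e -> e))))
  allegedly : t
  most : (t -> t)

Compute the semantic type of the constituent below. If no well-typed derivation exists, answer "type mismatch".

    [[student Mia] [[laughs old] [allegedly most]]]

(e -> e)

At [student Mia], student : (t -> (e -> e)) takes Mia : t, giving (e -> e).
At [laughs old], old : (t -> (t -> ((e -> e) -> (e -> e)))) takes laughs : t, giving (t -> ((e -> e) -> (e -> e))).
At [allegedly most], most : (t -> t) takes allegedly : t, giving t.
At [[laughs old] [allegedly most]], [laughs old] : (t -> ((e -> e) -> (e -> e))) takes [allegedly most] : t, giving ((e -> e) -> (e -> e)).
At [[student Mia] [[laughs old] [allegedly most]]], [[laughs old] [allegedly most]] : ((e -> e) -> (e -> e)) takes [student Mia] : (e -> e), giving (e -> e).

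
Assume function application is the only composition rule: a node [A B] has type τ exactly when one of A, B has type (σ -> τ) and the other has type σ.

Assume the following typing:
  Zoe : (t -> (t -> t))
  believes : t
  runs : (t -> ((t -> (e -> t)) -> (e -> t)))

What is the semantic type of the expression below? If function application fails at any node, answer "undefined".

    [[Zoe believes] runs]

[Zoe believes]: Zoe is (t -> (t -> t)), believes is t; result (t -> t).
[[Zoe believes] runs]: (t -> t) with (t -> ((t -> (e -> t)) -> (e -> t))) — neither is a function whose domain matches the other; composition fails here.

undefined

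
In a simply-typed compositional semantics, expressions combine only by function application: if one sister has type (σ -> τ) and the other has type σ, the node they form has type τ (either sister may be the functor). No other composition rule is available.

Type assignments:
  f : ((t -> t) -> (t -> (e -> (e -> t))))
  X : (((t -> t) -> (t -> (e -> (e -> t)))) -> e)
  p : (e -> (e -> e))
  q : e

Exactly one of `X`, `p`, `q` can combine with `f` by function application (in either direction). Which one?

X

X — combines: X : (((t -> t) -> (t -> (e -> (e -> t)))) -> e) takes f : ((t -> t) -> (t -> (e -> (e -> t)))) as argument, giving e.
p : (e -> (e -> e)) — does not combine with f.
q : e — does not combine with f.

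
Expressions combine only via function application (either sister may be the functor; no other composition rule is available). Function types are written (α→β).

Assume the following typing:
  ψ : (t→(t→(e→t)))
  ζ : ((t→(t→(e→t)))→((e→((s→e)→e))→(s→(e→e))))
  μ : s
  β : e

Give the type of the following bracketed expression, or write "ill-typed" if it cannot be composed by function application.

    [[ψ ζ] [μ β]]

[ψ ζ]: ζ is ((t→(t→(e→t)))→((e→((s→e)→e))→(s→(e→e)))), ψ is (t→(t→(e→t))); result ((e→((s→e)→e))→(s→(e→e))).
[μ β]: s with e — neither is a function whose domain matches the other; composition fails here.

ill-typed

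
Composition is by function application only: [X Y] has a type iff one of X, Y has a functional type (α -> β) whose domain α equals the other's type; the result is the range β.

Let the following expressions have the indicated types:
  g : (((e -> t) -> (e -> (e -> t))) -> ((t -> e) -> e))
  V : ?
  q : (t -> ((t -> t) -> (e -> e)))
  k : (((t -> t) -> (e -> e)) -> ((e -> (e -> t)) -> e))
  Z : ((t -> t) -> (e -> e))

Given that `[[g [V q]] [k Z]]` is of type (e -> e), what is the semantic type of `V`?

((t -> ((t -> t) -> (e -> e))) -> ((((e -> t) -> (e -> (e -> t))) -> ((t -> e) -> e)) -> (((e -> (e -> t)) -> e) -> (e -> e))))

[[g [V q]] [k Z]] is required to be (e -> e). [k Z] : ((e -> (e -> t)) -> e) cannot yield (e -> e) as functor, so [g [V q]] : (((e -> (e -> t)) -> e) -> (e -> e)).
[g [V q]] is required to be (((e -> (e -> t)) -> e) -> (e -> e)). g : (((e -> t) -> (e -> (e -> t))) -> ((t -> e) -> e)) cannot yield (((e -> (e -> t)) -> e) -> (e -> e)) as functor, so [V q] : ((((e -> t) -> (e -> (e -> t))) -> ((t -> e) -> e)) -> (((e -> (e -> t)) -> e) -> (e -> e))).
[V q] is required to be ((((e -> t) -> (e -> (e -> t))) -> ((t -> e) -> e)) -> (((e -> (e -> t)) -> e) -> (e -> e))). q : (t -> ((t -> t) -> (e -> e))) cannot yield ((((e -> t) -> (e -> (e -> t))) -> ((t -> e) -> e)) -> (((e -> (e -> t)) -> e) -> (e -> e))) as functor, so V : ((t -> ((t -> t) -> (e -> e))) -> ((((e -> t) -> (e -> (e -> t))) -> ((t -> e) -> e)) -> (((e -> (e -> t)) -> e) -> (e -> e)))).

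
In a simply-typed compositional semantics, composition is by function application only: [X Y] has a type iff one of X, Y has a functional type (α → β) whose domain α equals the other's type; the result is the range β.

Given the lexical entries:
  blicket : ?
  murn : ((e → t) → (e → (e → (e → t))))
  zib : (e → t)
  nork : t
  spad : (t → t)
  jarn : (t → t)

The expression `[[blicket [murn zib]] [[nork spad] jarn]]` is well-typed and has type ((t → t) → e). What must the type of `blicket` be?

[[blicket [murn zib]] [[nork spad] jarn]] must have type ((t → t) → e). The sister [[nork spad] jarn] has type t; that is not a function onto ((t → t) → e), so [blicket [murn zib]] must be the functor, of type (t → ((t → t) → e)).
[blicket [murn zib]] must have type (t → ((t → t) → e)). The sister [murn zib] has type (e → (e → (e → t))); that is not a function onto (t → ((t → t) → e)), so blicket must be the functor, of type ((e → (e → (e → t))) → (t → ((t → t) → e))).

((e → (e → (e → t))) → (t → ((t → t) → e)))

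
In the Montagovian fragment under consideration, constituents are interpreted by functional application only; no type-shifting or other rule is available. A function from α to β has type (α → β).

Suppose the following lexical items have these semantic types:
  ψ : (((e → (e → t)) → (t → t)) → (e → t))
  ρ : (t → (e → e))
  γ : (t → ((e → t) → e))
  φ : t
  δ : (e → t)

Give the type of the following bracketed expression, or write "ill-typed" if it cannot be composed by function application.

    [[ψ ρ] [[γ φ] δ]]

[ψ ρ]: (((e → (e → t)) → (t → t)) → (e → t)) and (t → (e → e)) cannot combine by function application — type clash.

ill-typed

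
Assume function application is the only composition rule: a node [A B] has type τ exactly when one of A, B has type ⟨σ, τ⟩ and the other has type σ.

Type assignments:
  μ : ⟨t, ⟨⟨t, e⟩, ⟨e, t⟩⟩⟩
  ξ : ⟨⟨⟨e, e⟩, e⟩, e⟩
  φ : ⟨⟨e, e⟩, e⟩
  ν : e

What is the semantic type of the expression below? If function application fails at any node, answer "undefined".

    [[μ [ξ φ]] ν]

undefined

[ξ φ] — ξ of type ⟨⟨⟨e, e⟩, e⟩, e⟩ combines with φ of type ⟨⟨e, e⟩, e⟩: type e.
[μ [ξ φ]]: ⟨t, ⟨⟨t, e⟩, ⟨e, t⟩⟩⟩ with e — neither is a function whose domain matches the other; composition fails here.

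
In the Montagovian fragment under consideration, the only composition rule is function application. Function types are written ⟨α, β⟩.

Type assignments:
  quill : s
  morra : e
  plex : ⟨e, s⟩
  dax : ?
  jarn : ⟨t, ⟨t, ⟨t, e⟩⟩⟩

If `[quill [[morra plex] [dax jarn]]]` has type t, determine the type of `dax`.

[quill [[morra plex] [dax jarn]]] is required to be t. quill : s cannot yield t as functor, so [[morra plex] [dax jarn]] : ⟨s, t⟩.
[[morra plex] [dax jarn]] is required to be ⟨s, t⟩. [morra plex] : s cannot yield ⟨s, t⟩ as functor, so [dax jarn] : ⟨s, ⟨s, t⟩⟩.
[dax jarn] is required to be ⟨s, ⟨s, t⟩⟩. jarn : ⟨t, ⟨t, ⟨t, e⟩⟩⟩ cannot yield ⟨s, ⟨s, t⟩⟩ as functor, so dax : ⟨⟨t, ⟨t, ⟨t, e⟩⟩⟩, ⟨s, ⟨s, t⟩⟩⟩.

⟨⟨t, ⟨t, ⟨t, e⟩⟩⟩, ⟨s, ⟨s, t⟩⟩⟩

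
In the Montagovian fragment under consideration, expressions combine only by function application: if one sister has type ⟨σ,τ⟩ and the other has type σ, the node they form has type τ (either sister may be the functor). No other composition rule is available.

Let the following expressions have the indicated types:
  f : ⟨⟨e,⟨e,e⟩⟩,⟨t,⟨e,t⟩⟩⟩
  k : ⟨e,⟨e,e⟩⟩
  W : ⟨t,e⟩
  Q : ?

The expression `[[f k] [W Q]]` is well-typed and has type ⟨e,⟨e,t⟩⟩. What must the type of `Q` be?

For [[f k] [W Q]] to have type ⟨e,⟨e,t⟩⟩ with [f k] of type ⟨t,⟨e,t⟩⟩, [W Q] must be the function: [W Q] : ⟨⟨t,⟨e,t⟩⟩,⟨e,⟨e,t⟩⟩⟩.
For [W Q] to have type ⟨⟨t,⟨e,t⟩⟩,⟨e,⟨e,t⟩⟩⟩ with W of type ⟨t,e⟩, Q must be the function: Q : ⟨⟨t,e⟩,⟨⟨t,⟨e,t⟩⟩,⟨e,⟨e,t⟩⟩⟩⟩.

⟨⟨t,e⟩,⟨⟨t,⟨e,t⟩⟩,⟨e,⟨e,t⟩⟩⟩⟩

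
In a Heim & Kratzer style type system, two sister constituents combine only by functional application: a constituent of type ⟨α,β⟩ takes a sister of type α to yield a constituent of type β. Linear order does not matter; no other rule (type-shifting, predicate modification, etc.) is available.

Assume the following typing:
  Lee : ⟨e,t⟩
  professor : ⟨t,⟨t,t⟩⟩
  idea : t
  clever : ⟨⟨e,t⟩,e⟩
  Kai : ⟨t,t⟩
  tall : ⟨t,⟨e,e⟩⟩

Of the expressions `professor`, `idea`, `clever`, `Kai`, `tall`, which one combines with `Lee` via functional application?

professor : ⟨t,⟨t,t⟩⟩ — neither side's domain matches the other.
idea : t — neither side's domain matches the other.
clever — combines: clever : ⟨⟨e,t⟩,e⟩ takes Lee : ⟨e,t⟩ as argument, giving e.
Kai : ⟨t,t⟩ — neither side's domain matches the other.
tall : ⟨t,⟨e,e⟩⟩ — neither side's domain matches the other.

clever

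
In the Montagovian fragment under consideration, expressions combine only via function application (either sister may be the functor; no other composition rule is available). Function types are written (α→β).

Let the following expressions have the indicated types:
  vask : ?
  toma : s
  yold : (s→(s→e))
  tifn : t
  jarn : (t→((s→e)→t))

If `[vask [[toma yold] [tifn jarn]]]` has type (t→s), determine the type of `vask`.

(t→(t→s))

[vask [[toma yold] [tifn jarn]]] is required to be (t→s). [[toma yold] [tifn jarn]] : t cannot yield (t→s) as functor, so vask : (t→(t→s)).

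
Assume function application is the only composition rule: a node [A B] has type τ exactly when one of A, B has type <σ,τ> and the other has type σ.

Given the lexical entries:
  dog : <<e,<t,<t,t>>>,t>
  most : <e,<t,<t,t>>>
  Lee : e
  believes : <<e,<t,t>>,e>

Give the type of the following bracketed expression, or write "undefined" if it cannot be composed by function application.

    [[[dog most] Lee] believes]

undefined

At [dog most], dog : <<e,<t,<t,t>>>,t> takes most : <e,<t,<t,t>>>, giving t.
[[dog most] Lee]: t with e — neither is a function whose domain matches the other; composition fails here.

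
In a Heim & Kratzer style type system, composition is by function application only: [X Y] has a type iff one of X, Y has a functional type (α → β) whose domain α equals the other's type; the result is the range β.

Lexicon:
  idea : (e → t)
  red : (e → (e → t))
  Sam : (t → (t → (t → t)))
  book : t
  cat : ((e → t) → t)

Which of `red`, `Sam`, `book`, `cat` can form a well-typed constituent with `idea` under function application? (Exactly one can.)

red : (e → (e → t)) — neither side's domain matches the other.
Sam : (t → (t → (t → t))) — neither side's domain matches the other.
book : t — neither side's domain matches the other.
cat — combines: cat : ((e → t) → t) takes idea : (e → t) as argument, giving t.

cat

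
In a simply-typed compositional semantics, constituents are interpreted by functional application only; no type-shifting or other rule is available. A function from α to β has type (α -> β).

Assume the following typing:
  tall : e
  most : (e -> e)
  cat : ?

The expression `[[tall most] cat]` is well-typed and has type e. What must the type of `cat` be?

(e -> e)

At [[tall most] cat] (required: e): [tall most] is e, which is not a function with range e; hence cat is the functor — type (e -> e).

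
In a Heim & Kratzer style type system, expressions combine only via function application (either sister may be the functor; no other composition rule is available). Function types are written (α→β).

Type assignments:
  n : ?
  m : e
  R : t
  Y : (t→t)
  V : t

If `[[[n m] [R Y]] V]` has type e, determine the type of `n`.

For [[[n m] [R Y]] V] to have type e with V of type t, [[n m] [R Y]] must be the function: [[n m] [R Y]] : (t→e).
For [[n m] [R Y]] to have type (t→e) with [R Y] of type t, [n m] must be the function: [n m] : (t→(t→e)).
For [n m] to have type (t→(t→e)) with m of type e, n must be the function: n : (e→(t→(t→e))).

(e→(t→(t→e)))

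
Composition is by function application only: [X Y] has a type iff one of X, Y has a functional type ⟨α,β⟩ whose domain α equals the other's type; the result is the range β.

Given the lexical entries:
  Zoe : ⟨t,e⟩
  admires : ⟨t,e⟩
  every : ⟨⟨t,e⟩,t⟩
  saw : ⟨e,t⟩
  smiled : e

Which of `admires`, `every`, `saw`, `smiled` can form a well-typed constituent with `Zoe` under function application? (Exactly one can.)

admires : ⟨t,e⟩ — does not combine with Zoe.
every — combines: every : ⟨⟨t,e⟩,t⟩ takes Zoe : ⟨t,e⟩ as argument, giving t.
saw : ⟨e,t⟩ — does not combine with Zoe.
smiled : e — does not combine with Zoe.

every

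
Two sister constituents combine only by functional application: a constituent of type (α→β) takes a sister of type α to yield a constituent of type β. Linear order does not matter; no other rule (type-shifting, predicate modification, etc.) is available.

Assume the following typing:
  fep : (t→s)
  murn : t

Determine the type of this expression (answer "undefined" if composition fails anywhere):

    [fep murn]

[fep murn]: functor fep : (t→s), argument murn : t; result s.

s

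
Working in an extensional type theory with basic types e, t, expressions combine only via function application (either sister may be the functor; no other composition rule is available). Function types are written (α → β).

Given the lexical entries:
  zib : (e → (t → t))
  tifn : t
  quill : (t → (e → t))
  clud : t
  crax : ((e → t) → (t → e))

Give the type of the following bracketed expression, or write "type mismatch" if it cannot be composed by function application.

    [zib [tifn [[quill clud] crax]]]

[quill clud]: (t → (e → t)) applied to t yields (e → t).
[[quill clud] crax]: ((e → t) → (t → e)) applied to (e → t) yields (t → e).
[tifn [[quill clud] crax]]: (t → e) applied to t yields e.
[zib [tifn [[quill clud] crax]]]: (e → (t → t)) applied to e yields (t → t).

(t → t)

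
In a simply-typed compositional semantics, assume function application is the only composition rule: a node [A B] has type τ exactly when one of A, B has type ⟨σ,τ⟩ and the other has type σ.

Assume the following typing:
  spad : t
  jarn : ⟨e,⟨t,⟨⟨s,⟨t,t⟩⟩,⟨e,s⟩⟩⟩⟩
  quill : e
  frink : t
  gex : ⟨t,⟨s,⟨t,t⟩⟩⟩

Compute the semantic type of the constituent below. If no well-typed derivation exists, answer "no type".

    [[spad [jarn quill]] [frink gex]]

[jarn quill]: ⟨e,⟨t,⟨⟨s,⟨t,t⟩⟩,⟨e,s⟩⟩⟩⟩ applied to e yields ⟨t,⟨⟨s,⟨t,t⟩⟩,⟨e,s⟩⟩⟩.
[spad [jarn quill]]: ⟨t,⟨⟨s,⟨t,t⟩⟩,⟨e,s⟩⟩⟩ applied to t yields ⟨⟨s,⟨t,t⟩⟩,⟨e,s⟩⟩.
[frink gex]: ⟨t,⟨s,⟨t,t⟩⟩⟩ applied to t yields ⟨s,⟨t,t⟩⟩.
[[spad [jarn quill]] [frink gex]]: ⟨⟨s,⟨t,t⟩⟩,⟨e,s⟩⟩ applied to ⟨s,⟨t,t⟩⟩ yields ⟨e,s⟩.

⟨e,s⟩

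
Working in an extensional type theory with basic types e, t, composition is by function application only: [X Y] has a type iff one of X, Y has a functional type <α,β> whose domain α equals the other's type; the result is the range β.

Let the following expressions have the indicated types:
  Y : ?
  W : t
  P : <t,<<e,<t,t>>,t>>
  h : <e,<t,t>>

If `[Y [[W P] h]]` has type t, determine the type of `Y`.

<t,t>

[Y [[W P] h]] must have type t. The sister [[W P] h] has type t; that is not a function onto t, so Y must be the functor, of type <t,t>.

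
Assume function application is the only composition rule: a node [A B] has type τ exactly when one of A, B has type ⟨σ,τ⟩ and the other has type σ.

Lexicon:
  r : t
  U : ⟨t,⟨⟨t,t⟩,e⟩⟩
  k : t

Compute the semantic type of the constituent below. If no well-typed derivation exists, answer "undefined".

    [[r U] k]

undefined

At [r U], U : ⟨t,⟨⟨t,t⟩,e⟩⟩ takes r : t, giving ⟨⟨t,t⟩,e⟩.
[[r U] k]: ⟨⟨t,t⟩,e⟩ with t — neither is a function whose domain matches the other; composition fails here.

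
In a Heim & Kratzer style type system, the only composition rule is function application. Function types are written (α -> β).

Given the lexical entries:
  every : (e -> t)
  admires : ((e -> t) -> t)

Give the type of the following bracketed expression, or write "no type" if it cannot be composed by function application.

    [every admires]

t

At [every admires], admires : ((e -> t) -> t) takes every : (e -> t), giving t.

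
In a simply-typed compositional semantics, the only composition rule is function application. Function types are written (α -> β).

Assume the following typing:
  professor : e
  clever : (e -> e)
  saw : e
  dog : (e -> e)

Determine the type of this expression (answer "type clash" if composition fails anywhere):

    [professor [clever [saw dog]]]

At [saw dog], dog : (e -> e) takes saw : e, giving e.
At [clever [saw dog]], clever : (e -> e) takes [saw dog] : e, giving e.
[professor [clever [saw dog]]]: e with e — neither is a function whose domain matches the other; composition fails here.

type clash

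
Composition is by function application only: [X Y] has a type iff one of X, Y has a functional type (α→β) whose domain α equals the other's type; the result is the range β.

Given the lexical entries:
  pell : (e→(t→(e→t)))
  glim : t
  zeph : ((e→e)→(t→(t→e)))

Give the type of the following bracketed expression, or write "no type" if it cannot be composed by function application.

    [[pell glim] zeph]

no type

At [pell glim]: neither (e→(t→(e→t))) nor t can take the other as argument; the node is ill-typed.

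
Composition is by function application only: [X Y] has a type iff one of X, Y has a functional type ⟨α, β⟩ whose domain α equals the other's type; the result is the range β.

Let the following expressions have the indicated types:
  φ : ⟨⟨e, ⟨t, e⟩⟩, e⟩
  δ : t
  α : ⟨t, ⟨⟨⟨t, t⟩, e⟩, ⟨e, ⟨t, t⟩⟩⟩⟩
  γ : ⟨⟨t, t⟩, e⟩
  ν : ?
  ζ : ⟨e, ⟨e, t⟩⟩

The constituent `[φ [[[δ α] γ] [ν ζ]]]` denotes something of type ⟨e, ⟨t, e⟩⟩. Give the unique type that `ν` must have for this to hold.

At [φ [[[δ α] γ] [ν ζ]]] (required: ⟨e, ⟨t, e⟩⟩): φ is ⟨⟨e, ⟨t, e⟩⟩, e⟩, which is not a function with range ⟨e, ⟨t, e⟩⟩; hence [[[δ α] γ] [ν ζ]] is the functor — type ⟨⟨⟨e, ⟨t, e⟩⟩, e⟩, ⟨e, ⟨t, e⟩⟩⟩.
At [[[δ α] γ] [ν ζ]] (required: ⟨⟨⟨e, ⟨t, e⟩⟩, e⟩, ⟨e, ⟨t, e⟩⟩⟩): [[δ α] γ] is ⟨e, ⟨t, t⟩⟩, which is not a function with range ⟨⟨⟨e, ⟨t, e⟩⟩, e⟩, ⟨e, ⟨t, e⟩⟩⟩; hence [ν ζ] is the functor — type ⟨⟨e, ⟨t, t⟩⟩, ⟨⟨⟨e, ⟨t, e⟩⟩, e⟩, ⟨e, ⟨t, e⟩⟩⟩⟩.
At [ν ζ] (required: ⟨⟨e, ⟨t, t⟩⟩, ⟨⟨⟨e, ⟨t, e⟩⟩, e⟩, ⟨e, ⟨t, e⟩⟩⟩⟩): ζ is ⟨e, ⟨e, t⟩⟩, which is not a function with range ⟨⟨e, ⟨t, t⟩⟩, ⟨⟨⟨e, ⟨t, e⟩⟩, e⟩, ⟨e, ⟨t, e⟩⟩⟩⟩; hence ν is the functor — type ⟨⟨e, ⟨e, t⟩⟩, ⟨⟨e, ⟨t, t⟩⟩, ⟨⟨⟨e, ⟨t, e⟩⟩, e⟩, ⟨e, ⟨t, e⟩⟩⟩⟩⟩.

⟨⟨e, ⟨e, t⟩⟩, ⟨⟨e, ⟨t, t⟩⟩, ⟨⟨⟨e, ⟨t, e⟩⟩, e⟩, ⟨e, ⟨t, e⟩⟩⟩⟩⟩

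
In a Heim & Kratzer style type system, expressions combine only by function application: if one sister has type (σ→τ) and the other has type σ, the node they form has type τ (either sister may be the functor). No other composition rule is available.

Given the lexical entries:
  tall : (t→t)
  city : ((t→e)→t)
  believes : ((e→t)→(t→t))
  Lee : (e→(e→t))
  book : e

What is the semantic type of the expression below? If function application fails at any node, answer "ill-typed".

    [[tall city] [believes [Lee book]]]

ill-typed

[tall city]: (t→t) and ((t→e)→t) cannot combine by function application — type clash.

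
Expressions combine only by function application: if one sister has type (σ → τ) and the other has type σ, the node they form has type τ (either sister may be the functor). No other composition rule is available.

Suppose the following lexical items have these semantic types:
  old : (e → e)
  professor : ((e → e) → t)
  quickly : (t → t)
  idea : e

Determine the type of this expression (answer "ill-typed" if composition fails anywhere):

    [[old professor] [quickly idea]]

[old professor]: ((e → e) → t) applied to (e → e) yields t.
At [quickly idea]: neither (t → t) nor e can take the other as argument; the node is ill-typed.

ill-typed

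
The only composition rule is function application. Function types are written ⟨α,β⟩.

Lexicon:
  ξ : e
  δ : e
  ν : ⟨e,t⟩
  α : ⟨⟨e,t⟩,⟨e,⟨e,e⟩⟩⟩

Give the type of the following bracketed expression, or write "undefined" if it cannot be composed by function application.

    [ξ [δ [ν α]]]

[ν α] — α of type ⟨⟨e,t⟩,⟨e,⟨e,e⟩⟩⟩ combines with ν of type ⟨e,t⟩: type ⟨e,⟨e,e⟩⟩.
[δ [ν α]] — [ν α] of type ⟨e,⟨e,e⟩⟩ combines with δ of type e: type ⟨e,e⟩.
[ξ [δ [ν α]]] — [δ [ν α]] of type ⟨e,e⟩ combines with ξ of type e: type e.

e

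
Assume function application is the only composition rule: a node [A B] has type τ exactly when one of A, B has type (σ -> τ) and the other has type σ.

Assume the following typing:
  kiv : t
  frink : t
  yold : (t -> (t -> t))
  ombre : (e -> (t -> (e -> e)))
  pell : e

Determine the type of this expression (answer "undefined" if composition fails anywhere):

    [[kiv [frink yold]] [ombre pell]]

At [frink yold], yold : (t -> (t -> t)) takes frink : t, giving (t -> t).
At [kiv [frink yold]], [frink yold] : (t -> t) takes kiv : t, giving t.
At [ombre pell], ombre : (e -> (t -> (e -> e))) takes pell : e, giving (t -> (e -> e)).
At [[kiv [frink yold]] [ombre pell]], [ombre pell] : (t -> (e -> e)) takes [kiv [frink yold]] : t, giving (e -> e).

(e -> e)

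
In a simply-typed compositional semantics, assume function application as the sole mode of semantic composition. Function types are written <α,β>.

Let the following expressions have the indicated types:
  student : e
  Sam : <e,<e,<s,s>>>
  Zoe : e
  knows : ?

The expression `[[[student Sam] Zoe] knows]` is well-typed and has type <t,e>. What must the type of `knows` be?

<<s,s>,<t,e>>

[[[student Sam] Zoe] knows] is required to be <t,e>. [[student Sam] Zoe] : <s,s> cannot yield <t,e> as functor, so knows : <<s,s>,<t,e>>.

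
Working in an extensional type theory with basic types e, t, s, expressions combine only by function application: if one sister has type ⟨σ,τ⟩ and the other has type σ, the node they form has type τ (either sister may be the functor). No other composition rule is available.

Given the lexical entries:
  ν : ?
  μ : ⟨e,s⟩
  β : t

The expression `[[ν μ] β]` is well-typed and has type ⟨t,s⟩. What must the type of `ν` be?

[[ν μ] β] must have type ⟨t,s⟩. The sister β has type t; that is not a function onto ⟨t,s⟩, so [ν μ] must be the functor, of type ⟨t,⟨t,s⟩⟩.
[ν μ] must have type ⟨t,⟨t,s⟩⟩. The sister μ has type ⟨e,s⟩; that is not a function onto ⟨t,⟨t,s⟩⟩, so ν must be the functor, of type ⟨⟨e,s⟩,⟨t,⟨t,s⟩⟩⟩.

⟨⟨e,s⟩,⟨t,⟨t,s⟩⟩⟩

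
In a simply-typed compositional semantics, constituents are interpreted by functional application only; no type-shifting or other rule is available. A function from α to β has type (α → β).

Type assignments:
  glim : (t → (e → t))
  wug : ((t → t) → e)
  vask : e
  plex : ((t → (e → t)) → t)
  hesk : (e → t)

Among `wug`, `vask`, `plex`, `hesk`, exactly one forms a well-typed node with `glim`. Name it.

plex

wug : ((t → t) → e) — neither side's domain matches the other.
vask : e — neither side's domain matches the other.
plex — combines: plex : ((t → (e → t)) → t) takes glim : (t → (e → t)) as argument, giving t.
hesk : (e → t) — neither side's domain matches the other.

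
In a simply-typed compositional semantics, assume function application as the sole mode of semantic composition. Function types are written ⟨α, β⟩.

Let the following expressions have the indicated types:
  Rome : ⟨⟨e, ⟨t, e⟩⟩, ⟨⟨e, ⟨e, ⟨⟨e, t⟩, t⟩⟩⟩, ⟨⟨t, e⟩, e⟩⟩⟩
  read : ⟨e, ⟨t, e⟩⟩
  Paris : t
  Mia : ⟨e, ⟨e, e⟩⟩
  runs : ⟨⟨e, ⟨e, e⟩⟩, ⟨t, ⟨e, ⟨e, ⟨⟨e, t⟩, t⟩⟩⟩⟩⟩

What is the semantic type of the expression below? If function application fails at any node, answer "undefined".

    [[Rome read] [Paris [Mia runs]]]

⟨⟨t, e⟩, e⟩

[Rome read]: Rome is ⟨⟨e, ⟨t, e⟩⟩, ⟨⟨e, ⟨e, ⟨⟨e, t⟩, t⟩⟩⟩, ⟨⟨t, e⟩, e⟩⟩⟩, read is ⟨e, ⟨t, e⟩⟩; result ⟨⟨e, ⟨e, ⟨⟨e, t⟩, t⟩⟩⟩, ⟨⟨t, e⟩, e⟩⟩.
[Mia runs]: runs is ⟨⟨e, ⟨e, e⟩⟩, ⟨t, ⟨e, ⟨e, ⟨⟨e, t⟩, t⟩⟩⟩⟩⟩, Mia is ⟨e, ⟨e, e⟩⟩; result ⟨t, ⟨e, ⟨e, ⟨⟨e, t⟩, t⟩⟩⟩⟩.
[Paris [Mia runs]]: [Mia runs] is ⟨t, ⟨e, ⟨e, ⟨⟨e, t⟩, t⟩⟩⟩⟩, Paris is t; result ⟨e, ⟨e, ⟨⟨e, t⟩, t⟩⟩⟩.
[[Rome read] [Paris [Mia runs]]]: [Rome read] is ⟨⟨e, ⟨e, ⟨⟨e, t⟩, t⟩⟩⟩, ⟨⟨t, e⟩, e⟩⟩, [Paris [Mia runs]] is ⟨e, ⟨e, ⟨⟨e, t⟩, t⟩⟩⟩; result ⟨⟨t, e⟩, e⟩.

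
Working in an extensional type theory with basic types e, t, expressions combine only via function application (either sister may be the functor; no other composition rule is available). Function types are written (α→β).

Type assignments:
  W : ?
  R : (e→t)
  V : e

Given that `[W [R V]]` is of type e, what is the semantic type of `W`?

(t→e)

For [W [R V]] to have type e with [R V] of type t, W must be the function: W : (t→e).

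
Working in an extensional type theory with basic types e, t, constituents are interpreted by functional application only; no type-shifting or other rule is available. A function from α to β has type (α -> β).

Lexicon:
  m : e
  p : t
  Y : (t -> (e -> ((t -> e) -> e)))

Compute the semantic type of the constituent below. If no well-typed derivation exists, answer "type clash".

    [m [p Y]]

((t -> e) -> e)

[p Y]: (t -> (e -> ((t -> e) -> e))) applied to t yields (e -> ((t -> e) -> e)).
[m [p Y]]: (e -> ((t -> e) -> e)) applied to e yields ((t -> e) -> e).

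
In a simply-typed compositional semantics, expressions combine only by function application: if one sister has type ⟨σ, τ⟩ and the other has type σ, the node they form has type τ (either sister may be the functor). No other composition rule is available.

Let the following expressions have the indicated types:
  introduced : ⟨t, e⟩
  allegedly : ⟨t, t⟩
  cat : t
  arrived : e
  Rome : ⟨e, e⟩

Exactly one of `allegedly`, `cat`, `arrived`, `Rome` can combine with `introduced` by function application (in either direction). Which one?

cat

allegedly : ⟨t, t⟩ — no; introduced wants t, and allegedly wants t.
cat — combines: introduced : ⟨t, e⟩ takes cat : t as argument, giving e.
arrived : e — no; introduced wants t, and arrived wants nothing (atomic).
Rome : ⟨e, e⟩ — no; introduced wants t, and Rome wants e.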